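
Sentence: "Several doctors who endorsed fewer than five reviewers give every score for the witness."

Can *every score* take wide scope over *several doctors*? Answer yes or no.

*every score* is a matrix argument; only *several doctors* is modified by the relative clause *who endorsed fewer than five reviewers*, so the RC island is irrelevant to the target quantifier.
QR within a single clause is free, so the lower quantifier may take scope over the higher one.

Yes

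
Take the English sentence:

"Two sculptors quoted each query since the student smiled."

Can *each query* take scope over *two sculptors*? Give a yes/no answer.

Yes

Neither queried DP is inside the adjunct, so the adjunct-island constraint does not apply.
Since no island is crossed, the inverse ordering is licensed alongside surface scope.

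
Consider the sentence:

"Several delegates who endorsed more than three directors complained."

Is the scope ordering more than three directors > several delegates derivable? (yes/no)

The target quantifier *more than three directors* is part of the relative clause *who endorsed more than three directors*.
A relative clause is a scope island — quantifier raising cannot cross its boundary.
So the wide-scope reading for *more than three directors* is blocked.

No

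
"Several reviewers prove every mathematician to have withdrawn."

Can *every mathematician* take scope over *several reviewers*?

ECM infinitives lack a CP barrier, so *every mathematician* can QR over the matrix subject *several reviewers*.
QR within a single clause is free, so the lower quantifier may take scope over the higher one.

Yes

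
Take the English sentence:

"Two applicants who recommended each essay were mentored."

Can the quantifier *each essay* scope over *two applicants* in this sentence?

No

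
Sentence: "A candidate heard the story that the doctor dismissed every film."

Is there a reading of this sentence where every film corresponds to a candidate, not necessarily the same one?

No

That reading corresponds to *every film* > *a candidate*.
*every film* sits inside the complex NP *the story that the doctor dismissed every film*.
The Complex NP Constraint bars QR out of the complement clause of a noun.
So *every film* cannot raise high enough to outscope *a candidate*; only the surface ordering *a candidate* > *every film* is available.
(Only the surface reading survives: one fixed candidate with respect to all the relevant films.)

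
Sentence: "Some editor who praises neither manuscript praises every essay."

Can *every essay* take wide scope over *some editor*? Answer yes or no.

Yes

*every essay* sits in the matrix clause, not in the relative clause on *some editor*.
No island intervenes, so both surface and inverse scope are derivable.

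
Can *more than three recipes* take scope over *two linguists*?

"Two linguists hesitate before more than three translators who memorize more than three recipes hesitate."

No

*more than three recipes* is embedded in the relative clause *who memorize more than three recipes*, which is itself inside the adjunct *before more than three translators who memorize more than three recipes hesitate*.
The quantifier would have to escape first the RC and then the adjunct — two independent island violations.
There is no licit LF on which *more than three recipes* c-commands *two linguists*.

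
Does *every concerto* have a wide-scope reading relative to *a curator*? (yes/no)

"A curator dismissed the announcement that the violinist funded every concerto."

Structurally, *every concerto* is inside the complex NP *the announcement that the violinist funded every concerto*.
The complex NP is opaque for QR — the quantifier is frozen inside the noun's complement.
*every concerto* > *a curator* would require crossing that boundary, which is illicit.

No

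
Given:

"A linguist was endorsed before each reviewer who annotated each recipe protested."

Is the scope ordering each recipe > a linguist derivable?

No

*each recipe* occurs within the relative clause *who annotated each recipe*, which is itself inside the adjunct *before each reviewer who annotated each recipe protested*.
The quantifier would have to escape first the RC and then the adjunct — two independent island violations.
So *each recipe* cannot raise to a position above *a linguist*.
(Only the surface reading survives: one fixed linguist with respect to all the relevant recipes.)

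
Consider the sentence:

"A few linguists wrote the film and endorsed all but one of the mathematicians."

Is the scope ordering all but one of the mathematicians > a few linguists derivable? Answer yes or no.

*all but one of the mathematicians* occurs within one conjunct of the coordinate structure (*endorsed all but one of the mathematicians*).
The Coordinate Structure Constraint blocks movement (including QR) out of a single conjunct.
*all but one of the mathematicians* is confined to the island and cannot take scope over *a few linguists*.

No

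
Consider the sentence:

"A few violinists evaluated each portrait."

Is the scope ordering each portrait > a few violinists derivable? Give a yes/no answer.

Yes

*each portrait* and *a few violinists* are in the same minimal clause.
Clause-internal QR can adjoin the lower DP above the subject, yielding the inverse reading.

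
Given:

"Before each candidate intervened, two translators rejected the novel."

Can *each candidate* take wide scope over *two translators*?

No

The DP *each candidate* is contained in the adjunct clause *before each candidate intervened*.
Adjuncts are opaque for quantifier raising; a quantifier in an adjunct stays inside it.
*each candidate* is confined to the island and cannot take scope over *two translators*.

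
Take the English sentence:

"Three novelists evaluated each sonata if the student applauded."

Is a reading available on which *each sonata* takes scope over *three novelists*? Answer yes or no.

The adjunct clause does not contain *each sonata*, which is the matrix object.
QR within a single clause is free, so the lower quantifier may take scope over the higher one.

Yes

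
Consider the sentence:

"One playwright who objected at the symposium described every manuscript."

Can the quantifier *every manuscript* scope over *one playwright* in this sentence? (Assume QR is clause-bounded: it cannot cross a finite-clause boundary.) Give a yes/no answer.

*every manuscript* is a matrix argument; only *one playwright* is modified by the relative clause *who objected at the symposium*, so the RC island is irrelevant to the target quantifier.
Nothing blocks QR of the lower DP to a position above the higher one, so inverse scope is available.

Yes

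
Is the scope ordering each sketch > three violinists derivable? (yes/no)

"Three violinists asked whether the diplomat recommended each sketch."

No

Structurally, *each sketch* is inside the embedded question *whether the diplomat recommended each sketch*.
Embedded wh-clauses are opaque for QR, so the quantifier stays inside the question.
So the wide-scope reading for *each sketch* is blocked.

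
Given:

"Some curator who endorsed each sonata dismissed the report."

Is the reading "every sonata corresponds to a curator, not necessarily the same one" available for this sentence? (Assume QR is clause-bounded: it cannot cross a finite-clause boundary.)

No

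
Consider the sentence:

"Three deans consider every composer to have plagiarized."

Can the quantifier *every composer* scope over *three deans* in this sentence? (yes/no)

The ECM infinitive is scope-transparent — *every composer* is free to raise above *three deans*.
Nothing blocks QR of the lower DP to a position above the higher one, so inverse scope is available.

Yes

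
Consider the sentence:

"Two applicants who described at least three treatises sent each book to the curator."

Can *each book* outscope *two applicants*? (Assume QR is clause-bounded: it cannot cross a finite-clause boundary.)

Yes

The RC *who described at least three treatises* is an island, but *each book* is not inside it — it is the matrix object, a clausemate of *two applicants*.
With no island boundary between them, the object can take inverse scope over the subject via ordinary QR within the clause.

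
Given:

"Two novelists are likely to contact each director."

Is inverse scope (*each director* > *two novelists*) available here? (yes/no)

*each director* is the object of the infinitival complement of a raising predicate; raising infinitives are transparent for QR, so the two DPs are in effect clausemates.
Since no island is crossed, the inverse ordering is licensed alongside surface scope.

Yes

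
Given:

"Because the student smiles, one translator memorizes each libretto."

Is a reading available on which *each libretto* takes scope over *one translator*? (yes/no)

Neither queried DP is inside the adjunct, so the adjunct-island constraint does not apply.
QR within a single clause is free, so the lower quantifier may take scope over the higher one.
Both orderings are possible: *one translator* > *each libretto* and *each libretto* > *one translator*.

Yes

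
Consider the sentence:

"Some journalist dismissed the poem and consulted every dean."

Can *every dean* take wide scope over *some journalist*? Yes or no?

*every dean* is embedded in one conjunct of the coordinate structure (*consulted every dean*).
QR out of a conjunct would have to apply non-ATB, which the CSC forbids.
So *every dean* cannot raise to a position above *some journalist*.

No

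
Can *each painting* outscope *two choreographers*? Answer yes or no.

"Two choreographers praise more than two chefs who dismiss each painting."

No

The target quantifier *each painting* is part of the relative clause *who dismiss each painting* modifying *more than two chefs*.
Relative clauses are scope islands: a quantifier cannot QR out of a relative clause to take scope in the matrix clause.
The inverse ordering *each painting* > *two choreographers* is therefore underivable.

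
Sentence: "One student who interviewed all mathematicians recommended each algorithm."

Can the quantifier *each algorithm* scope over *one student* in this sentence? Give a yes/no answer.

Yes

*each algorithm* sits in the matrix clause, not in the relative clause on *one student*.
No island intervenes, so both surface and inverse scope are derivable.
The sentence is scopally ambiguous between *one student* > *each algorithm* and *each algorithm* > *one student*.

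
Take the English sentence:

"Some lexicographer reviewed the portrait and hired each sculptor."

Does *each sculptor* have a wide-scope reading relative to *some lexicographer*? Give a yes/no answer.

No

Structurally, *each sculptor* is inside one conjunct of the coordinate structure (*hired each sculptor*).
Asymmetric QR out of one conjunct violates the Coordinate Structure Constraint.
So the wide-scope reading for *each sculptor* is blocked.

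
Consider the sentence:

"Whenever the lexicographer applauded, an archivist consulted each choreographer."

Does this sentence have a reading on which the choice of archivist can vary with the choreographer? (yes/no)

Yes

That reading corresponds to *each choreographer* > *an archivist*.
Neither queried DP is inside the adjunct, so the adjunct-island constraint does not apply.
No island intervenes, so both surface and inverse scope are derivable.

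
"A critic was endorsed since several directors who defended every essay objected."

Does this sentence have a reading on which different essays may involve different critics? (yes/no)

This is the *every essay* > *a critic* reading.
*every essay* occurs within the relative clause *who defended every essay*, which is itself inside the adjunct *since several directors who defended every essay objected*.
Even if one barrier were somehow void, the other would still block QR.
*every essay* is confined to the island and cannot take scope over *a critic*.

No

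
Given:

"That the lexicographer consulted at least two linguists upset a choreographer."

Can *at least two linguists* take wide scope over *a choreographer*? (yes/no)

*at least two linguists* is embedded in the sentential subject *that the lexicographer consulted at least two linguists*.
The Sentential Subject Constraint rules out raising the quantifier out of the that-clause subject.
So *at least two linguists* cannot raise to a position above *a choreographer*.

No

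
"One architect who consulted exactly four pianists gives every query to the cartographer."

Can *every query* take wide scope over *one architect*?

Yes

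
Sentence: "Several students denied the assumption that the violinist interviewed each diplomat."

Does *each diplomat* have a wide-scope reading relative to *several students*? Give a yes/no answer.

The DP *each diplomat* is contained in the complex NP *the assumption that the violinist interviewed each diplomat*.
The complex NP is opaque for QR — the quantifier is frozen inside the noun's complement.
So *each diplomat* cannot raise to a position above *several students*.

No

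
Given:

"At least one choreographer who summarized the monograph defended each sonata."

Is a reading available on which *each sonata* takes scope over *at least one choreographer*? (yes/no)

The relative clause *who summarized the monograph* modifies *at least one choreographer*, but *each sonata* is not inside that relative clause — it is an argument of the matrix verb.
Clause-internal QR can adjoin the lower DP above the subject, yielding the inverse reading.

Yes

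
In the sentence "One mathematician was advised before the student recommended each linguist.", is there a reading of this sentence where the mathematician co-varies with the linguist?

No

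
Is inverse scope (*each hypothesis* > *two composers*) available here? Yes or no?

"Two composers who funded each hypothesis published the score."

No

*each hypothesis* is embedded in the relative clause *who funded each hypothesis*.
QR out of a relative clause is ruled out by the relative-clause island constraint.
So *each hypothesis* cannot raise to a position above *two composers*.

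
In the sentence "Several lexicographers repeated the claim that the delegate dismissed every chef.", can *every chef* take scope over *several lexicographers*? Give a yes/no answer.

Structurally, *every chef* is inside the complex NP *the claim that the delegate dismissed every chef*.
Since the clause is the complement of a nominal head, the CNPC blocks scope extraction.
So the wide-scope reading for *every chef* is blocked.

No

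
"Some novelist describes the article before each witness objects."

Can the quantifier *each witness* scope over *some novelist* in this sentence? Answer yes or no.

*each witness* occurs within the adjunct clause *before each witness objects*.
Since the clause is an adjunct (not a complement), the Adjunct Condition blocks QR across its edge.
So *each witness* cannot raise to a position above *some novelist*.
(Only the surface reading survives: one fixed novelist with respect to all the relevant witnesses.)

No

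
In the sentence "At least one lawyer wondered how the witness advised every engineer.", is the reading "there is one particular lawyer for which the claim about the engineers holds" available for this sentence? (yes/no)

Yes

The described interpretation is the *at least one lawyer* > *every engineer* scoping.
Surface scope (*at least one lawyer* > *every engineer*) is always derivable; islands only block QR, not in-situ interpretation.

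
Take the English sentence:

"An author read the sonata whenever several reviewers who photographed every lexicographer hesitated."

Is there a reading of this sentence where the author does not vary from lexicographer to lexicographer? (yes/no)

Yes

That reading corresponds to *an author* > *every lexicographer*.
That is the surface-scope ordering, which is always one of the available readings — island constraints only ever restrict inverse scope.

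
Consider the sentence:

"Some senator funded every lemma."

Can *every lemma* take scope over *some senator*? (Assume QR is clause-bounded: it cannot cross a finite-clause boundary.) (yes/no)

Yes

*some senator* and *every lemma* are co-arguments of the matrix verb, with nothing but a clause-internal boundary between them.
No island intervenes, so both surface and inverse scope are derivable.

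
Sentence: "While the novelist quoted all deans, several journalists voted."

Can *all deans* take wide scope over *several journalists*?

The target quantifier *all deans* is part of the adjunct clause *while the novelist quoted all deans*.
Since the clause is an adjunct (not a complement), the Adjunct Condition blocks QR across its edge.
There is no licit LF on which *all deans* c-commands *several journalists*.

No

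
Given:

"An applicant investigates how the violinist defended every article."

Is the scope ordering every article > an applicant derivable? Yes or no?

The target quantifier *every article* is part of the embedded question *how the violinist defended every article*.
Embedded wh-clauses are opaque for QR, so the quantifier stays inside the question.
So the wide-scope reading for *every article* is blocked.

No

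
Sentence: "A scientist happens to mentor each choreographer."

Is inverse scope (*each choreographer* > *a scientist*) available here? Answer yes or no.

Yes

Infinitival complements of raising predicates do not block QR; *each choreographer* and *a scientist* are effectively clausemates.
Nothing blocks QR of the lower DP to a position above the higher one, so inverse scope is available.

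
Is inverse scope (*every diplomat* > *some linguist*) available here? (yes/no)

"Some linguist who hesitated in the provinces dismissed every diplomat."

The RC *who hesitated in the provinces* is an island, but *every diplomat* is not inside it — it is the matrix object, a clausemate of *some linguist*.
No island intervenes, so both surface and inverse scope are derivable.
The sentence is scopally ambiguous between *some linguist* > *every diplomat* and *every diplomat* > *some linguist*.

Yes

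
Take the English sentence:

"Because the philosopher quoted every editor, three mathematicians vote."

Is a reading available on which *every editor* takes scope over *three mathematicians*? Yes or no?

No

*every editor* sits inside the adjunct clause *because the philosopher quoted every editor*.
Scope out of an adjunct clause is unavailable: QR respects the adjunct-island constraint.
So *every editor* cannot raise to a position above *three mathematicians*.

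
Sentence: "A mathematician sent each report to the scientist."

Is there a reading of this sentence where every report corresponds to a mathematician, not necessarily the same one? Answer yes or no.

The described interpretation is the *each report* > *a mathematician* scoping.
*a mathematician* and *each report* are co-arguments of the matrix verb, with nothing but a clause-internal boundary between them.
No island intervenes, so both surface and inverse scope are derivable.
So *each report* > *a mathematician* is among the available readings.

Yes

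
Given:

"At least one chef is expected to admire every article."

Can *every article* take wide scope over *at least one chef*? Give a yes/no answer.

Yes

The matrix predicate is a raising verb, whose infinitival complement is not a scope island — *every article* can QR into the matrix clause.
With no island boundary between them, the object can take inverse scope over the subject via ordinary QR within the clause.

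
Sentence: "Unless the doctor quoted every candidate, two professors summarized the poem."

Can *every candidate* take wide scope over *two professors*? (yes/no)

No

The target quantifier *every candidate* is part of the adjunct clause *unless the doctor quoted every candidate*.
Adverbial clauses are not L-marked, so they are barriers for QR — the quantifier cannot escape the adjunct.
So the wide-scope reading for *every candidate* is blocked.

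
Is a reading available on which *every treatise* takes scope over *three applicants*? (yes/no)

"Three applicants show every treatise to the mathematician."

Yes

*every treatise* and *three applicants* are in the same minimal clause.
Ordinary QR to a clause-peripheral position gives the wide-scope LF for the lower DP.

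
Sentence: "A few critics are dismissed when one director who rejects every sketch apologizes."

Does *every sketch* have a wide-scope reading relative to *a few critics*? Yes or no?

*every sketch* sits inside the relative clause *who rejects every sketch*, which is itself inside the adjunct *when one director who rejects every sketch apologizes*.
Even if one barrier were somehow void, the other would still block QR.
Hence only narrow scope for *every sketch* (under *a few critics*) survives.

No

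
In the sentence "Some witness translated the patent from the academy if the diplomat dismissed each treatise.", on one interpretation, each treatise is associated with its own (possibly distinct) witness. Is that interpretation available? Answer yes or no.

No

The paraphrase describes the scope ordering *each treatise* > *some witness*.
Structurally, *each treatise* is inside the adjunct clause *if the diplomat dismissed each treatise*.
Adjuncts are opaque for quantifier raising; a quantifier in an adjunct stays inside it.
The inverse ordering *each treatise* > *some witness* is therefore underivable.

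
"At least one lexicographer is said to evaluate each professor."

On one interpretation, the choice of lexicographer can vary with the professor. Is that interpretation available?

Yes

The paraphrase describes the scope ordering *each professor* > *at least one lexicographer*.
*each professor* is inside a raising infinitive, which is transparent to QR (no CP barrier), so it behaves as a matrix argument.
With no island boundary between them, the object can take inverse scope over the subject via ordinary QR within the clause.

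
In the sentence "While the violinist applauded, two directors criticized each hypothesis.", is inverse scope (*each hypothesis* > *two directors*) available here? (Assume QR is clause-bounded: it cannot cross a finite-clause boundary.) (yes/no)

The adjunct clause does not contain *each hypothesis*, which is the matrix object.
No island intervenes, so both surface and inverse scope are derivable.

Yes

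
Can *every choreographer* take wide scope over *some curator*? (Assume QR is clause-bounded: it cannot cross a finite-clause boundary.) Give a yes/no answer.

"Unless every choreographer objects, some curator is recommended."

No

*every choreographer* sits inside the adjunct clause *unless every choreographer objects*.
The adjunct-island constraint bars QR out of an adverbial clause.
*every choreographer* > *some curator* would require crossing that boundary, which is illicit.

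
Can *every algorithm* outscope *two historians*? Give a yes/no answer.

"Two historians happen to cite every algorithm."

Yes

*every algorithm* is the object of the infinitival complement of a raising predicate; raising infinitives are transparent for QR, so the two DPs are in effect clausemates.
Since no island is crossed, the inverse ordering is licensed alongside surface scope.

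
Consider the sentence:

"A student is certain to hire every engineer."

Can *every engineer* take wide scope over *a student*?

Yes

Infinitival complements of raising predicates do not block QR; *every engineer* and *a student* are effectively clausemates.
Ordinary QR to a clause-peripheral position gives the wide-scope LF for the lower DP.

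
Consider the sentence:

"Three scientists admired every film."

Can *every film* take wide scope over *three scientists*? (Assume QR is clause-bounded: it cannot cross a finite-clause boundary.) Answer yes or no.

*every film* and *three scientists* are in the same minimal clause.
QR within a single clause is free, so the lower quantifier may take scope over the higher one.

Yes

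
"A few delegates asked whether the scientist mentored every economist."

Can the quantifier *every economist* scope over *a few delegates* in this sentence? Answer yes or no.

No

Structurally, *every economist* is inside the embedded question *whether the scientist mentored every economist*.
Embedded wh-clauses are opaque for QR, so the quantifier stays inside the question.
The inverse ordering *every economist* > *a few delegates* is therefore underivable.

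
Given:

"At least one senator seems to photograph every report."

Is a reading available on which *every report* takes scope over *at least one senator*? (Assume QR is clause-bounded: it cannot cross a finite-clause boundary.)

Yes

*every report* is the object of the infinitival complement of a raising predicate; raising infinitives are transparent for QR, so the two DPs are in effect clausemates.
With no island boundary between them, the object can take inverse scope over the subject via ordinary QR within the clause.
The sentence is scopally ambiguous between *at least one senator* > *every report* and *every report* > *at least one senator*.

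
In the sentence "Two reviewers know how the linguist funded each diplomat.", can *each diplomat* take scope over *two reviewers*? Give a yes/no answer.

No

*each diplomat* sits inside the embedded question *how the linguist funded each diplomat*.
An indirect question is a wh-island; the filled [Spec,CP] blocks QR across the CP edge.
*each diplomat* > *two reviewers* would require crossing that boundary, which is illicit.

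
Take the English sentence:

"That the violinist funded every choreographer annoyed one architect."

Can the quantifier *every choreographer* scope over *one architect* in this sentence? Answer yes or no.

The target quantifier *every choreographer* is part of the sentential subject *that the violinist funded every choreographer*.
Clausal subjects are scope islands; QR from inside the subject into the matrix is barred.
So the wide-scope reading for *every choreographer* is blocked.

No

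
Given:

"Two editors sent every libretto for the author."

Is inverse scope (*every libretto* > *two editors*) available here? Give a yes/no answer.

Yes

Both DPs are arguments of the same predicate; there is no clause or island boundary between them.
No island intervenes, so both surface and inverse scope are derivable.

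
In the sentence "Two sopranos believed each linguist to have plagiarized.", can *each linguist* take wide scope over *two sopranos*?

The ECM infinitive is scope-transparent — *each linguist* is free to raise above *two sopranos*.
No island intervenes, so both surface and inverse scope are derivable.

Yes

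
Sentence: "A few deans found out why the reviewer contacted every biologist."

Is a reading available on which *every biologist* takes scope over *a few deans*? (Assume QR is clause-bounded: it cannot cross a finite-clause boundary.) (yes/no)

Structurally, *every biologist* is inside the embedded question *why the reviewer contacted every biologist*.
QR across an interrogative CP boundary is ruled out as a wh-island violation.
Hence only narrow scope for *every biologist* (under *a few deans*) survives.

No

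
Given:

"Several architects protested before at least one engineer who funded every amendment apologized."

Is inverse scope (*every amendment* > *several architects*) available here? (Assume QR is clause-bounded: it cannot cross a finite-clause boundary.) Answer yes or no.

*every amendment* occurs within the relative clause *who funded every amendment*, which is itself inside the adjunct *before at least one engineer who funded every amendment apologized*.
Even if one barrier were somehow void, the other would still block QR.
So *every amendment* cannot raise to a position above *several architects*.

No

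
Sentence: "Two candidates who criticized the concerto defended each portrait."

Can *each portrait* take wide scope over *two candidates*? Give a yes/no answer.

Yes

*each portrait* is a matrix argument; only *two candidates* is modified by the relative clause *who criticized the concerto*, so the RC island is irrelevant to the target quantifier.
Nothing blocks QR of the lower DP to a position above the higher one, so inverse scope is available.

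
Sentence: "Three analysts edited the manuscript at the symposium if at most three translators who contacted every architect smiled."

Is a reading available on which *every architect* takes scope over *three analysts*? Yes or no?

*every architect* sits inside the relative clause *who contacted every architect*, which is itself inside the adjunct *if at most three translators who contacted every architect smiled*.
Even if one barrier were somehow void, the other would still block QR.
There is no licit LF on which *every architect* c-commands *three analysts*.

No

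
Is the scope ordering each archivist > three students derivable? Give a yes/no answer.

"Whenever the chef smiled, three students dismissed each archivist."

Neither queried DP is inside the adjunct, so the adjunct-island constraint does not apply.
No island intervenes, so both surface and inverse scope are derivable.

Yes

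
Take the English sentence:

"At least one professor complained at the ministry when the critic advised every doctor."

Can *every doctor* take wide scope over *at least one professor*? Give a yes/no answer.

No

*every doctor* occurs within the adjunct clause *when the critic advised every doctor*.
Since the clause is an adjunct (not a complement), the Adjunct Condition blocks QR across its edge.
So *every doctor* cannot raise to a position above *at least one professor*.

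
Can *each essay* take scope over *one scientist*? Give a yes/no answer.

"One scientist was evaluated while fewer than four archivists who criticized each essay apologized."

No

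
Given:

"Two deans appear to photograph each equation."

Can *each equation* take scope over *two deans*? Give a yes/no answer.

Yes

*each equation* is the object of the infinitival complement of a raising predicate; raising infinitives are transparent for QR, so the two DPs are in effect clausemates.
Nothing blocks QR of the lower DP to a position above the higher one, so inverse scope is available.
So *each equation* > *two deans* is among the available readings.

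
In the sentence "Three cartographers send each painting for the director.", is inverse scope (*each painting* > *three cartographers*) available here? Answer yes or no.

*three cartographers* and *each painting* are co-arguments of the matrix verb, with nothing but a clause-internal boundary between them.
Nothing blocks QR of the lower DP to a position above the higher one, so inverse scope is available.

Yes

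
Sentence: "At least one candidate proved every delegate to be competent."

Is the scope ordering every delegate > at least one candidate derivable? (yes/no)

*every delegate* is an ECM subject; ECM complements are not islands, and the embedded quantifier may take matrix scope.
QR within a single clause is free, so the lower quantifier may take scope over the higher one.
The sentence is scopally ambiguous between *at least one candidate* > *every delegate* and *every delegate* > *at least one candidate*.

Yes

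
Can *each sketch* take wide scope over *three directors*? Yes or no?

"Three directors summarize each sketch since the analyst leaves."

Neither queried DP is inside the adjunct, so the adjunct-island constraint does not apply.
Nothing blocks QR of the lower DP to a position above the higher one, so inverse scope is available.

Yes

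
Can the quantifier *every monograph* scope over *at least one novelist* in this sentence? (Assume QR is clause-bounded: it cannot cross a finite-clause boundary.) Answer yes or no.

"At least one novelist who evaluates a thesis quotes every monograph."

Yes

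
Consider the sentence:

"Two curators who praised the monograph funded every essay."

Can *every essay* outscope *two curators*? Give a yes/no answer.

*every essay* sits in the matrix clause, not in the relative clause on *two curators*.
No island intervenes, so both surface and inverse scope are derivable.

Yes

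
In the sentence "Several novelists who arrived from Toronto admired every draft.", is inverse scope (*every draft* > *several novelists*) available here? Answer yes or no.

*every draft* sits in the matrix clause, not in the relative clause on *several novelists*.
Nothing blocks QR of the lower DP to a position above the higher one, so inverse scope is available.

Yes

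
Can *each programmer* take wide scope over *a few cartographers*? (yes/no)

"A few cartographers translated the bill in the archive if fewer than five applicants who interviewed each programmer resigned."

The DP *each programmer* is contained in the relative clause *who interviewed each programmer*, which is itself inside the adjunct *if fewer than five applicants who interviewed each programmer resigned*.
Both the relative clause and the enclosing adjunct are scope islands; QR cannot cross either.
So the wide-scope reading for *each programmer* is blocked.

No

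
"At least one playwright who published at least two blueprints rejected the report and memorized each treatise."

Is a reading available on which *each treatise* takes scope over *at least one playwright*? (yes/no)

No

*each treatise* sits inside one conjunct of the coordinate structure (*memorized each treatise*).
QR out of a conjunct would have to apply non-ATB, which the CSC forbids.
So *each treatise* cannot raise to a position above *at least one playwright*.
(Only the surface reading survives: one fixed playwright with respect to all the relevant treatises.)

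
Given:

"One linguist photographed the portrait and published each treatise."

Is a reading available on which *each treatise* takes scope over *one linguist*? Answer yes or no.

No

The DP *each treatise* is contained in one conjunct of the coordinate structure (*published each treatise*).
A quantifier cannot raise out of one conjunct of a coordination across the whole coordinate structure — the CSC applies to QR.
The inverse ordering *each treatise* > *one linguist* is therefore underivable.
(Only the surface reading survives: one fixed linguist with respect to all the relevant treatises.)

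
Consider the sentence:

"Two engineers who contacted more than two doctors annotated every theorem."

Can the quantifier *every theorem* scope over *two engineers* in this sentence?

Yes

*every theorem* sits in the matrix clause, not in the relative clause on *two engineers*.
With no island boundary between them, the object can take inverse scope over the subject via ordinary QR within the clause.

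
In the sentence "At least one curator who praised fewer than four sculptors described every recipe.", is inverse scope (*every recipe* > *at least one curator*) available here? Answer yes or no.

*every recipe* sits in the matrix clause, not in the relative clause on *at least one curator*.
Since no island is crossed, the inverse ordering is licensed alongside surface scope.

Yes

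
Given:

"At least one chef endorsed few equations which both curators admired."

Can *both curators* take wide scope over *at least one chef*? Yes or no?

No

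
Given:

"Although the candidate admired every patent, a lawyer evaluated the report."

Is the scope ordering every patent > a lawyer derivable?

No

The target quantifier *every patent* is part of the adjunct clause *although the candidate admired every patent*.
Adjunct clauses are scope islands: a quantifier inside an adjunct cannot raise into the matrix clause.
*every patent* > *a lawyer* would require crossing that boundary, which is illicit.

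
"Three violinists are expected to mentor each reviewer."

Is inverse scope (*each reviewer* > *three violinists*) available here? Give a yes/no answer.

*each reviewer* is the object of the infinitival complement of a raising predicate; raising infinitives are transparent for QR, so the two DPs are in effect clausemates.
QR within a single clause is free, so the lower quantifier may take scope over the higher one.

Yes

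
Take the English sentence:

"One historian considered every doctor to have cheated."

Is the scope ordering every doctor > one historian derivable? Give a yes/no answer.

Yes

ECM infinitives lack a CP barrier, so *every doctor* can QR over the matrix subject *one historian*.
Clause-internal QR can adjoin the lower DP above the subject, yielding the inverse reading.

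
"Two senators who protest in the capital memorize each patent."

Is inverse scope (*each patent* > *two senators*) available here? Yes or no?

The RC *who protest in the capital* is an island, but *each patent* is not inside it — it is the matrix object, a clausemate of *two senators*.
Since no island is crossed, the inverse ordering is licensed alongside surface scope.

Yes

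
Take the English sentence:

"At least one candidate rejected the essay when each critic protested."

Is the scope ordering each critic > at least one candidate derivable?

The DP *each critic* is contained in the adjunct clause *when each critic protested*.
Scope out of an adjunct clause is unavailable: QR respects the adjunct-island constraint.
So *each critic* cannot raise to a position above *at least one candidate*.

No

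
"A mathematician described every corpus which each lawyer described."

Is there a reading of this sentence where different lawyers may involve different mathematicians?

No

This is the *each lawyer* > *a mathematician* reading.
*each lawyer* is embedded in the relative clause *which each lawyer described* modifying *every corpus*.
Relative clauses are scope islands: a quantifier cannot QR out of a relative clause to take scope in the matrix clause.
There is no licit LF on which *each lawyer* c-commands *a mathematician*.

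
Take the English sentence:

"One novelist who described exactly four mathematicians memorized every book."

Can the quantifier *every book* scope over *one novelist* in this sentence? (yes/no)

The relative clause *who described exactly four mathematicians* modifies *one novelist*, but *every book* is not inside that relative clause — it is an argument of the matrix verb.
With no island boundary between them, the object can take inverse scope over the subject via ordinary QR within the clause.

Yes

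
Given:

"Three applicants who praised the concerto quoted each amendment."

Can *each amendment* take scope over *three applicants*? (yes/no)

Yes

The relative clause *who praised the concerto* modifies *three applicants*, but *each amendment* is not inside that relative clause — it is an argument of the matrix verb.
Since no island is crossed, the inverse ordering is licensed alongside surface scope.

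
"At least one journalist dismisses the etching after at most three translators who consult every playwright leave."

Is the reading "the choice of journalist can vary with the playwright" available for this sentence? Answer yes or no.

The described interpretation is the *every playwright* > *at least one journalist* scoping.
The DP *every playwright* is contained in the relative clause *who consult every playwright*, which is itself inside the adjunct *after at most three translators who consult every playwright leave*.
Nested islands: the RC island is itself inside an adjunct island, so wide scope is doubly excluded.
There is no licit LF on which *every playwright* c-commands *at least one journalist*.

No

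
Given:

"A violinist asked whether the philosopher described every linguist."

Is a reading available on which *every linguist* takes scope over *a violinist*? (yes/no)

The target quantifier *every linguist* is part of the embedded question *whether the philosopher described every linguist*.
Embedded questions are wh-islands: a quantifier inside an indirect question cannot QR into the matrix clause.
*every linguist* > *a violinist* would require crossing that boundary, which is illicit.

No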